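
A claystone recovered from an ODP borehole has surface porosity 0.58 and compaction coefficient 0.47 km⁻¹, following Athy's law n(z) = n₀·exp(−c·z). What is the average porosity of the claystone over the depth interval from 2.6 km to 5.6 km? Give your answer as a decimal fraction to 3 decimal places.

0.092

⟨n⟩ = (1/(z₂−z₁)) ∫ n₀ e^(−cz) dz = n₀·(e^(−c·z₁) − e^(−c·z₂)) / (c·(z₂−z₁))
e^(−0.47×2.6) = 0.2946; e^(−0.47×5.6) = 0.0719
⟨n⟩ = 0.58 × (0.2946 − 0.0719) / (0.47 × 3) = 0.58 × 0.1579 = 0.0916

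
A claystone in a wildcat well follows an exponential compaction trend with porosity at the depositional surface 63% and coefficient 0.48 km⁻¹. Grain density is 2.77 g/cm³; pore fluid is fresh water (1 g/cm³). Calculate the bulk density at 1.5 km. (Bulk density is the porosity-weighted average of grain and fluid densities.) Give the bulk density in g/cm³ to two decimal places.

Porosity at depth: phi = 0.63·exp(−0.48×1.5) = 0.63×0.4868 = 0.3067
Bulk density: ρ_b = (1−phi)ρ_g + phi·ρ_f = 0.6933×2.77 + 0.3067×1
       = 1.921 + 0.307 = 2.227 g/cm³

2.23 g/cm³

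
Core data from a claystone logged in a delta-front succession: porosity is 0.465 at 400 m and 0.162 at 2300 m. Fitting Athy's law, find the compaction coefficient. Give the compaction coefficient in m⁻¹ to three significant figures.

Working in km (1 km = 1000 m; β in km⁻¹ = β in m⁻¹ × 1000):
Athy: phi(d) = phi₀ e^(−βd) ⇒ phi₁/phi₂ = e^{β(d₂−d₁)} ⇒ β = ln(phi₁/phi₂)/(d₂−d₁)
β = ln(0.465/0.162) / (2.3 − 0.4) = ln(2.87) / 1.9 = 1.0544 / 1.9 = 0.555 km⁻¹

0.000555 m⁻¹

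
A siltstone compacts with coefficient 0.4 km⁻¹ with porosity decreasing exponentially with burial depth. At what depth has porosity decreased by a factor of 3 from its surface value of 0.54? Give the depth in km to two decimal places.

2.75 km

n/n₀ = 1/3 ⇒ exp(−β·d) = 1/3 ⇒ d = ln(3) / β
d = 1.0986 / 0.4 = 2.747 km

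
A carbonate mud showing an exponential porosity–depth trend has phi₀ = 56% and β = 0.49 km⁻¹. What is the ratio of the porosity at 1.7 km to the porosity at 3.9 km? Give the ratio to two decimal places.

2.94

phi(Z₁)/phi(Z₂) = e^(−β·Z₁)/e^(−β·Z₂) = e^{β(Z₂−Z₁)}
= exp(0.49 × 2.2) = exp(1.078) = 2.9388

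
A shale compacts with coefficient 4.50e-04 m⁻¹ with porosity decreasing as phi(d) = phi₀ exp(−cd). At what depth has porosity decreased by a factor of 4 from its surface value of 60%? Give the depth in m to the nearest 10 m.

Working in km (1 km = 1000 m; c in km⁻¹ = c in m⁻¹ × 1000):
phi/phi₀ = 1/4 ⇒ exp(−c·d) = 1/4 ⇒ d = ln(4) / c
d = 1.3863 / 0.45 = 3.081 km

3080 m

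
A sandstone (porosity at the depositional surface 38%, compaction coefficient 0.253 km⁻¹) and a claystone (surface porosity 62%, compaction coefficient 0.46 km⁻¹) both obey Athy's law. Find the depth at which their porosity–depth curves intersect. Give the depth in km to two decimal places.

2.36 km

Set φ₀ₐ e^(−βₐd) = φ₀ᵦ e^(−βᵦd) ⇒ ln(φ₀ₐ/φ₀ᵦ) = (βₐ − βᵦ)·d
d = ln(0.38/0.62) / (0.253 − 0.46) = -0.4895 / -0.207 = 2.365 km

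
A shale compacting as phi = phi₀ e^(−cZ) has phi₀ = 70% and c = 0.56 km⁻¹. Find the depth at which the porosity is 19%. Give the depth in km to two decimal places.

Invert Athy's law: Z = ln(phi₀/phi) / c
Z = ln(0.7/0.19) / 0.56 = ln(3.684) / 0.56 = 1.3041 / 0.56 = 2.329 km

2.33 km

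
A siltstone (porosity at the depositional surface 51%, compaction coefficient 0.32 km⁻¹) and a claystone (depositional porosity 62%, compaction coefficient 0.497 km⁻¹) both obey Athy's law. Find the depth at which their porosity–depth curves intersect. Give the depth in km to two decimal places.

1.10 km

Set φ₀ₐ e^(−βₐd) = φ₀ᵦ e^(−βᵦd) ⇒ ln(φ₀ₐ/φ₀ᵦ) = (βₐ − βᵦ)·d
d = ln(0.51/0.62) / (0.32 − 0.497) = -0.1953 / -0.177 = 1.103 km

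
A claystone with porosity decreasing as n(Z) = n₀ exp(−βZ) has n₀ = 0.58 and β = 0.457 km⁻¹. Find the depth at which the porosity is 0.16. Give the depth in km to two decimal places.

2.82 km

Invert Athy's law: Z = ln(n₀/n) / β
Z = ln(0.58/0.16) / 0.457 = ln(3.625) / 0.457 = 1.2879 / 0.457 = 2.818 km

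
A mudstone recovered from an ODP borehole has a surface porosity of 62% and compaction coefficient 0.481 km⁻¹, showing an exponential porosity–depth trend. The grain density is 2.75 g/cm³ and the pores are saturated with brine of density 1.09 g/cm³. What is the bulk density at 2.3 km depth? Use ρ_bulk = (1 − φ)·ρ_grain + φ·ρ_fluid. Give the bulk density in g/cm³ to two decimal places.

2.41 g/cm³

Porosity at depth: φ = 0.62·exp(−0.481×2.3) = 0.62×0.3308 = 0.2051
Bulk density: ρ_b = (1−φ)ρ_g + φ·ρ_f = 0.7949×2.75 + 0.2051×1.09
       = 2.186 + 0.224 = 2.410 g/cm³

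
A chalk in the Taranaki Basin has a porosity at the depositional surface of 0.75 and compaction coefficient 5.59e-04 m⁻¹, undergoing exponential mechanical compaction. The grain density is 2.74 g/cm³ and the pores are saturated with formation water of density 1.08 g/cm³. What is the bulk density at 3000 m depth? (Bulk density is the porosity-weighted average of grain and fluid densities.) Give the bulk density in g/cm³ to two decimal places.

2.51 g/cm³

Working in km (1 km = 1000 m; β in km⁻¹ = β in m⁻¹ × 1000):
Porosity at depth: φ = 0.75·exp(−0.559×3) = 0.75×0.1869 = 0.1402
Bulk density: ρ_b = (1−φ)ρ_g + φ·ρ_f = 0.8598×2.74 + 0.1402×1.08
       = 2.356 + 0.151 = 2.507 g/cm³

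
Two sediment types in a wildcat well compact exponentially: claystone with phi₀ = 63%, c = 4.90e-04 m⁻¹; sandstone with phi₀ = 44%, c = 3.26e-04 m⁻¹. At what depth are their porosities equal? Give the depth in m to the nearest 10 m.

Working in km (1 km = 1000 m; c in km⁻¹ = c in m⁻¹ × 1000):
Set phi₀ₐ e^(−cₐZ) = phi₀ᵦ e^(−cᵦZ) ⇒ ln(phi₀ₐ/phi₀ᵦ) = (cₐ − cᵦ)·Z
Z = ln(0.63/0.44) / (0.49 − 0.326) = 0.3589 / 0.164 = 2.189 km

2190 m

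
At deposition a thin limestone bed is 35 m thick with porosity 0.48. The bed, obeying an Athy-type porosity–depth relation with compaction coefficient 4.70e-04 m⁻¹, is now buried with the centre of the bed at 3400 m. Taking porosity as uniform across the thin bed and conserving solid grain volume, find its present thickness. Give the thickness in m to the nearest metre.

Working in km (1 km = 1000 m; c in km⁻¹ = c in m⁻¹ × 1000):
Porosity at 3.4 km: n = 0.48·exp(−0.47×3.4) = 0.0971
Solid-volume conservation: h(1−n) = h₀(1−n₀) ⇒ h = h₀·(1−n₀)/(1−n)
h = 0.035 × (1 − 0.48)/(1 − 0.0971) = 0.035 × 0.5759 = 0.0202 km

20 m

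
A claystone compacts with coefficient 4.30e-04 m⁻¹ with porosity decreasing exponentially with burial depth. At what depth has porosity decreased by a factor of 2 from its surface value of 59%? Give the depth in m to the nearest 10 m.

1610 m

Working in km (1 km = 1000 m; c in km⁻¹ = c in m⁻¹ × 1000):
n/n₀ = 1/2 ⇒ exp(−c·Z) = 1/2 ⇒ Z = ln(2) / c
Z = 0.6931 / 0.43 = 1.612 km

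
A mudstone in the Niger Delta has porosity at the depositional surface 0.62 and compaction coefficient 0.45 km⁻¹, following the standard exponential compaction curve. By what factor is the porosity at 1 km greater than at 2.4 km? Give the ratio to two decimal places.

1.88

n(d₁)/n(d₂) = e^(−k·d₁)/e^(−k·d₂) = e^{k(d₂−d₁)}
= exp(0.45 × 1.4) = exp(0.63) = 1.8776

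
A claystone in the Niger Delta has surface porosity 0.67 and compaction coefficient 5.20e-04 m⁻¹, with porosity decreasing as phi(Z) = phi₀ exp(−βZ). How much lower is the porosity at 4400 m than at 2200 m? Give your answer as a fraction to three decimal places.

Working in km (1 km = 1000 m; β in km⁻¹ = β in m⁻¹ × 1000):
phi(2.2) = 0.67·e^(−0.52×2.2) = 0.2134
phi(4.4) = 0.67·e^(−0.52×4.4) = 0.0680
Δphi = 0.2134 − 0.0680 = 0.1454

0.145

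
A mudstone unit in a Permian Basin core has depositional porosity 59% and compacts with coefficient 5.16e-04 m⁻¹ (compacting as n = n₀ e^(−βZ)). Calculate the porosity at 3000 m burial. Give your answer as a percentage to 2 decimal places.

Working in km (1 km = 1000 m; β in km⁻¹ = β in m⁻¹ × 1000):
n = n₀·exp(−β·Z) = 0.59 × exp(−0.516 × 3) = 0.59 × exp(−1.548)
  = 0.59 × 0.2127 = 0.1255

12.55%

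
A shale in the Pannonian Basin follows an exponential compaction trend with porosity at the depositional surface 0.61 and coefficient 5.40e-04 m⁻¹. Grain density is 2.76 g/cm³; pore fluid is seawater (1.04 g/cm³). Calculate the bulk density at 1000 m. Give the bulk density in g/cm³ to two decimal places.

Working in km (1 km = 1000 m; c in km⁻¹ = c in m⁻¹ × 1000):
Porosity at depth: φ = 0.61·exp(−0.54×1) = 0.61×0.5827 = 0.3555
Bulk density: ρ_b = (1−φ)ρ_g + φ·ρ_f = 0.6445×2.76 + 0.3555×1.04
       = 1.779 + 0.370 = 2.149 g/cm³

2.15 g/cm³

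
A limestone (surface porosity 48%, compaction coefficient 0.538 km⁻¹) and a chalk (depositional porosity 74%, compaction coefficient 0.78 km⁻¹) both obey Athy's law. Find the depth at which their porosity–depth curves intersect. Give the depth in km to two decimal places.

Set phi₀ₐ e^(−cₐz) = phi₀ᵦ e^(−cᵦz) ⇒ ln(phi₀ₐ/phi₀ᵦ) = (cₐ − cᵦ)·z
z = ln(0.48/0.74) / (0.538 − 0.78) = -0.4329 / -0.242 = 1.789 km

1.79 km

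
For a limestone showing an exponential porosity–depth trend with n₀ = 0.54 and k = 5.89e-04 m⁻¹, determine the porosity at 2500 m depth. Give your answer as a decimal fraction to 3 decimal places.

Working in km (1 km = 1000 m; k in km⁻¹ = k in m⁻¹ × 1000):
n = n₀·exp(−k·z) = 0.54 × exp(−0.589 × 2.5) = 0.54 × exp(−1.472)
  = 0.54 × 0.2294 = 0.1238

0.124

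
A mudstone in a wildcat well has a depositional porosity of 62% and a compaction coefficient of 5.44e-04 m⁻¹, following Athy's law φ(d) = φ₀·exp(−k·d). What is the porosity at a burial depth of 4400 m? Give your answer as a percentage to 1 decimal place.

Working in km (1 km = 1000 m; k in km⁻¹ = k in m⁻¹ × 1000):
φ = φ₀·exp(−k·d) = 0.62 × exp(−0.544 × 4.4) = 0.62 × exp(−2.394)
  = 0.62 × 0.0913 = 0.0566

5.7%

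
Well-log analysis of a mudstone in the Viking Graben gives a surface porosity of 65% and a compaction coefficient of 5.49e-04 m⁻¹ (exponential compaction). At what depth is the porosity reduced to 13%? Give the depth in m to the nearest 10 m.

Working in km (1 km = 1000 m; β in km⁻¹ = β in m⁻¹ × 1000):
Invert Athy's law: Z = ln(phi₀/phi) / β
Z = ln(0.65/0.13) / 0.549 = ln(5) / 0.549 = 1.6094 / 0.549 = 2.932 km

2930 m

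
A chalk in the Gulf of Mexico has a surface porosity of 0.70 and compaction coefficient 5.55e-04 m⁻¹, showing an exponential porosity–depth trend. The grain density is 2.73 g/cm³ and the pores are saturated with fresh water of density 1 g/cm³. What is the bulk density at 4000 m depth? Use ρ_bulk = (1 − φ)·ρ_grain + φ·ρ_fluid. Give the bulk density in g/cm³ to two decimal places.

Working in km (1 km = 1000 m; k in km⁻¹ = k in m⁻¹ × 1000):
Porosity at depth: phi = 0.7·exp(−0.555×4) = 0.7×0.1086 = 0.0760
Bulk density: ρ_b = (1−phi)ρ_g + phi·ρ_f = 0.9240×2.73 + 0.0760×1
       = 2.522 + 0.076 = 2.598 g/cm³

2.60 g/cm³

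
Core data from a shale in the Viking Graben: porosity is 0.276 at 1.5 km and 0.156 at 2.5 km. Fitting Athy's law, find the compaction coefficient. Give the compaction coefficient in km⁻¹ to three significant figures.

Athy: phi(d) = phi₀ e^(−cd) ⇒ phi₁/phi₂ = e^{c(d₂−d₁)} ⇒ c = ln(phi₁/phi₂)/(d₂−d₁)
c = ln(0.276/0.156) / (2.5 − 1.5) = ln(1.769) / 1 = 0.5705 / 1 = 0.5705 km⁻¹

0.571 km⁻¹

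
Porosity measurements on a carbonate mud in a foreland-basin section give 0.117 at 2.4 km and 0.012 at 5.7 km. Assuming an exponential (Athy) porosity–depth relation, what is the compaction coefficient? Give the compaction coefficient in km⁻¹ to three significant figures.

0.690 km⁻¹

Athy: n(z) = n₀ e^(−βz) ⇒ n₁/n₂ = e^{β(z₂−z₁)} ⇒ β = ln(n₁/n₂)/(z₂−z₁)
β = ln(0.117/0.012) / (5.7 − 2.4) = ln(9.75) / 3.3 = 2.2773 / 3.3 = 0.6901 km⁻¹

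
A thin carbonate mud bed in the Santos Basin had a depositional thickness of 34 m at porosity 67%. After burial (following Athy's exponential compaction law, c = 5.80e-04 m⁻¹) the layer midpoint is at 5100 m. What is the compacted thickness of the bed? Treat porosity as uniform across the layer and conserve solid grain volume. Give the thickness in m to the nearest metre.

12 m

Working in km (1 km = 1000 m; c in km⁻¹ = c in m⁻¹ × 1000):
Porosity at 5.1 km: φ = 0.67·exp(−0.58×5.1) = 0.0348
Solid-volume conservation: h(1−φ) = h₀(1−φ₀) ⇒ h = h₀·(1−φ₀)/(1−φ)
h = 0.034 × (1 − 0.67)/(1 − 0.0348) = 0.034 × 0.3419 = 0.0116 km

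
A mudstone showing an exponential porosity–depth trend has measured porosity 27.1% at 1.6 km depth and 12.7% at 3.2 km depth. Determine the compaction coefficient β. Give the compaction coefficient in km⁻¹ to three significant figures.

Athy: phi(d) = phi₀ e^(−βd) ⇒ phi₁/phi₂ = e^{β(d₂−d₁)} ⇒ β = ln(phi₁/phi₂)/(d₂−d₁)
β = ln(0.271/0.127) / (3.2 − 1.6) = ln(2.134) / 1.6 = 0.7579 / 1.6 = 0.4737 km⁻¹

0.474 km⁻¹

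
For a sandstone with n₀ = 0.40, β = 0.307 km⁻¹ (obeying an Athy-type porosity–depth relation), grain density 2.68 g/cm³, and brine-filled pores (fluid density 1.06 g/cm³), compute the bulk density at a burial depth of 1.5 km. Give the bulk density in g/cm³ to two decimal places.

Porosity at depth: n = 0.4·exp(−0.307×1.5) = 0.4×0.6310 = 0.2524
Bulk density: ρ_b = (1−n)ρ_g + n·ρ_f = 0.7476×2.68 + 0.2524×1.06
       = 2.004 + 0.268 = 2.271 g/cm³

2.27 g/cm³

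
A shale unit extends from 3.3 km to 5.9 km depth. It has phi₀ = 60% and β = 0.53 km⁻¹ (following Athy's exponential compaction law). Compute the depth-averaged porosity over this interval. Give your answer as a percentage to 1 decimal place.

5.7%

⟨phi⟩ = (1/(Z₂−Z₁)) ∫ phi₀ e^(−βZ) dZ = phi₀·(e^(−β·Z₁) − e^(−β·Z₂)) / (β·(Z₂−Z₁))
e^(−0.53×3.3) = 0.1739; e^(−0.53×5.9) = 0.0438
⟨phi⟩ = 0.6 × (0.1739 − 0.0438) / (0.53 × 2.6) = 0.6 × 0.0944 = 0.0566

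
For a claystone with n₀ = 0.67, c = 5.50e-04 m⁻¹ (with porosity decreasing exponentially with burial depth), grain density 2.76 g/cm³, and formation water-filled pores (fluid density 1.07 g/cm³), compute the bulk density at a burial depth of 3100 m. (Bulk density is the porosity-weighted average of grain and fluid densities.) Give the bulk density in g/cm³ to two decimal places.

Working in km (1 km = 1000 m; c in km⁻¹ = c in m⁻¹ × 1000):
Porosity at depth: n = 0.67·exp(−0.55×3.1) = 0.67×0.1818 = 0.1218
Bulk density: ρ_b = (1−n)ρ_g + n·ρ_f = 0.8782×2.76 + 0.1218×1.07
       = 2.424 + 0.130 = 2.554 g/cm³

2.55 g/cm³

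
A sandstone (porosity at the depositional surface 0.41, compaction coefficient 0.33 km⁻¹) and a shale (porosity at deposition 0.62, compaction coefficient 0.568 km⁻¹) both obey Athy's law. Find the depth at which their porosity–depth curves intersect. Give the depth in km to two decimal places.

1.74 km

Set phi₀ₐ e^(−kₐz) = phi₀ᵦ e^(−kᵦz) ⇒ ln(phi₀ₐ/phi₀ᵦ) = (kₐ − kᵦ)·z
z = ln(0.41/0.62) / (0.33 − 0.568) = -0.4136 / -0.238 = 1.738 km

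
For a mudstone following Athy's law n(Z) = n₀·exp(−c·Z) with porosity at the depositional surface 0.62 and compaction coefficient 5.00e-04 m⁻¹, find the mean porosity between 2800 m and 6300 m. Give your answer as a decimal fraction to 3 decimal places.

Working in km (1 km = 1000 m; c in km⁻¹ = c in m⁻¹ × 1000):
⟨n⟩ = (1/(Z₂−Z₁)) ∫ n₀ e^(−cZ) dZ = n₀·(e^(−c·Z₁) − e^(−c·Z₂)) / (c·(Z₂−Z₁))
e^(−0.5×2.8) = 0.2466; e^(−0.5×6.3) = 0.0429
⟨n⟩ = 0.62 × (0.2466 − 0.0429) / (0.5 × 3.5) = 0.62 × 0.1164 = 0.0722

0.072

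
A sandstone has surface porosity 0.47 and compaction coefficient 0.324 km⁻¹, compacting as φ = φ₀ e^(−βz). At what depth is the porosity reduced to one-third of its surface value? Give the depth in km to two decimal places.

φ/φ₀ = 1/3 ⇒ exp(−β·z) = 1/3 ⇒ z = ln(3) / β
z = 1.0986 / 0.324 = 3.391 km

3.39 km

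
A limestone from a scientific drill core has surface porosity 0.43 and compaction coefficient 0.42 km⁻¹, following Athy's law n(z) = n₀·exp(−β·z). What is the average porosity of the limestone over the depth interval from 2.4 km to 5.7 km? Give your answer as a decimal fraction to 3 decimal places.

0.085

⟨n⟩ = (1/(z₂−z₁)) ∫ n₀ e^(−βz) dz = n₀·(e^(−β·z₁) − e^(−β·z₂)) / (β·(z₂−z₁))
e^(−0.42×2.4) = 0.3649; e^(−0.42×5.7) = 0.0913
⟨n⟩ = 0.43 × (0.3649 − 0.0913) / (0.42 × 3.3) = 0.43 × 0.1975 = 0.0849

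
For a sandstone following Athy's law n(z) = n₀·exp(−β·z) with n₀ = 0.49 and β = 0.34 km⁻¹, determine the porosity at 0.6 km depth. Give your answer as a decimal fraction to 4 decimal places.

0.3996

n = n₀·exp(−β·z) = 0.49 × exp(−0.34 × 0.6) = 0.49 × exp(−0.204)
  = 0.49 × 0.8155 = 0.3996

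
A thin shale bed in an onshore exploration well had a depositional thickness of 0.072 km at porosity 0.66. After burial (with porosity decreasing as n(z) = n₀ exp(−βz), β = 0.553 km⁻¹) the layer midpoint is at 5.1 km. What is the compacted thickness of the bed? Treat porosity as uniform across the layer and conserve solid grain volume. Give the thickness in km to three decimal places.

Porosity at 5.1 km: n = 0.66·exp(−0.553×5.1) = 0.0393
Solid-volume conservation: h(1−n) = h₀(1−n₀) ⇒ h = h₀·(1−n₀)/(1−n)
h = 0.072 × (1 − 0.66)/(1 − 0.0393) = 0.072 × 0.3539 = 0.0255 km

0.025 km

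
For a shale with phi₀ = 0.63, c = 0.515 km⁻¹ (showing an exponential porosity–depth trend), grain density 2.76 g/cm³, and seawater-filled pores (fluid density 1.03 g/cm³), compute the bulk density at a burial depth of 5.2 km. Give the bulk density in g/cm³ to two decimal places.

2.69 g/cm³

Porosity at depth: phi = 0.63·exp(−0.515×5.2) = 0.63×0.0687 = 0.0433
Bulk density: ρ_b = (1−phi)ρ_g + phi·ρ_f = 0.9567×2.76 + 0.0433×1.03
       = 2.641 + 0.045 = 2.685 g/cm³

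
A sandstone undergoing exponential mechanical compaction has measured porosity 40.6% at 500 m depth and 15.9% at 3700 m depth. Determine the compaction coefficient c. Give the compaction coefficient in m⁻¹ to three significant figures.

Working in km (1 km = 1000 m; c in km⁻¹ = c in m⁻¹ × 1000):
Athy: n(d) = n₀ e^(−cd) ⇒ n₁/n₂ = e^{c(d₂−d₁)} ⇒ c = ln(n₁/n₂)/(d₂−d₁)
c = ln(0.406/0.159) / (3.7 − 0.5) = ln(2.553) / 3.2 = 0.9374 / 3.2 = 0.293 km⁻¹

0.000293 m⁻¹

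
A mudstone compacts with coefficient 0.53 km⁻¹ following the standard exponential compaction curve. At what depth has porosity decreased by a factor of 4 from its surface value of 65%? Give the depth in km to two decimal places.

phi/phi₀ = 1/4 ⇒ exp(−β·d) = 1/4 ⇒ d = ln(4) / β
d = 1.3863 / 0.53 = 2.616 km

2.62 km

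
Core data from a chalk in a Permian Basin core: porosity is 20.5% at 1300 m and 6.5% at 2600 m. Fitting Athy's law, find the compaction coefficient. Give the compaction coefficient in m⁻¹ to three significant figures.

0.000884 m⁻¹

Working in km (1 km = 1000 m; β in km⁻¹ = β in m⁻¹ × 1000):
Athy: φ(Z) = φ₀ e^(−βZ) ⇒ φ₁/φ₂ = e^{β(Z₂−Z₁)} ⇒ β = ln(φ₁/φ₂)/(Z₂−Z₁)
β = ln(0.205/0.065) / (2.6 − 1.3) = ln(3.154) / 1.3 = 1.1486 / 1.3 = 0.8836 km⁻¹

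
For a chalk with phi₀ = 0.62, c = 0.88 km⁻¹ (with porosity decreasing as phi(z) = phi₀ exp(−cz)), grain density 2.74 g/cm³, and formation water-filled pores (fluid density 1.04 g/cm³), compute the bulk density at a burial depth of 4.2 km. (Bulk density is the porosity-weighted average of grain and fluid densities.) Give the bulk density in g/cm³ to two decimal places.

2.71 g/cm³

Porosity at depth: phi = 0.62·exp(−0.88×4.2) = 0.62×0.0248 = 0.0154
Bulk density: ρ_b = (1−phi)ρ_g + phi·ρ_f = 0.9846×2.74 + 0.0154×1.04
       = 2.698 + 0.016 = 2.714 g/cm³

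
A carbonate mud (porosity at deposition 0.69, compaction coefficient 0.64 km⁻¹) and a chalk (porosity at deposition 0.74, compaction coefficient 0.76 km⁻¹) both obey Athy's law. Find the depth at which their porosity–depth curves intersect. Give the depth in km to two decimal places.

Set phi₀ₐ e^(−cₐZ) = phi₀ᵦ e^(−cᵦZ) ⇒ ln(phi₀ₐ/phi₀ᵦ) = (cₐ − cᵦ)·Z
Z = ln(0.69/0.74) / (0.64 − 0.76) = -0.0700 / -0.12 = 0.583 km

0.58 km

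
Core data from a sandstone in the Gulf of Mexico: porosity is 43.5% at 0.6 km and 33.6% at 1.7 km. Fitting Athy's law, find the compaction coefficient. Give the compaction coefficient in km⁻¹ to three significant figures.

0.235 km⁻¹

Athy: n(d) = n₀ e^(−cd) ⇒ n₁/n₂ = e^{c(d₂−d₁)} ⇒ c = ln(n₁/n₂)/(d₂−d₁)
c = ln(0.435/0.336) / (1.7 − 0.6) = ln(1.295) / 1.1 = 0.2582 / 1.1 = 0.2348 km⁻¹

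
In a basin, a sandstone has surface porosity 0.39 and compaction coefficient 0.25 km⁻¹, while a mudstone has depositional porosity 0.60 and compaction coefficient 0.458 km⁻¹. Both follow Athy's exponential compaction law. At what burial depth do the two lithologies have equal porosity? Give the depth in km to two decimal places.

Set phi₀ₐ e^(−βₐz) = phi₀ᵦ e^(−βᵦz) ⇒ ln(phi₀ₐ/phi₀ᵦ) = (βₐ − βᵦ)·z
z = ln(0.39/0.6) / (0.25 − 0.458) = -0.4308 / -0.208 = 2.071 km

2.07 km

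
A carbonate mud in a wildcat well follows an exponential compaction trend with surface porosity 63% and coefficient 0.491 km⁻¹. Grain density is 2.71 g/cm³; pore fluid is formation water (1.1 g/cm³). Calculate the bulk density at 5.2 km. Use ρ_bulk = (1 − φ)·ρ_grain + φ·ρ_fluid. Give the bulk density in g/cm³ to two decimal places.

2.63 g/cm³

Porosity at depth: φ = 0.63·exp(−0.491×5.2) = 0.63×0.0778 = 0.0490
Bulk density: ρ_b = (1−φ)ρ_g + φ·ρ_f = 0.9510×2.71 + 0.0490×1.1
       = 2.577 + 0.054 = 2.631 g/cm³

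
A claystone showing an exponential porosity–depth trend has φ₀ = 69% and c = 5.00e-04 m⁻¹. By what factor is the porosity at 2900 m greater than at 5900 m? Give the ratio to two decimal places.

4.48

Working in km (1 km = 1000 m; c in km⁻¹ = c in m⁻¹ × 1000):
φ(Z₁)/φ(Z₂) = e^(−c·Z₁)/e^(−c·Z₂) = e^{c(Z₂−Z₁)}
= exp(0.5 × 3) = exp(1.5) = 4.4817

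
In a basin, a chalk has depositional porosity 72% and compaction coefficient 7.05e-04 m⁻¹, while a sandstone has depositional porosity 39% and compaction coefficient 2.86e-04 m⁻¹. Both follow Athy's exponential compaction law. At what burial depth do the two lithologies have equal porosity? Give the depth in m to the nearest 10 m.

Working in km (1 km = 1000 m; c in km⁻¹ = c in m⁻¹ × 1000):
Set phi₀ₐ e^(−cₐz) = phi₀ᵦ e^(−cᵦz) ⇒ ln(phi₀ₐ/phi₀ᵦ) = (cₐ − cᵦ)·z
z = ln(0.72/0.39) / (0.705 − 0.286) = 0.6131 / 0.419 = 1.463 km

1460 m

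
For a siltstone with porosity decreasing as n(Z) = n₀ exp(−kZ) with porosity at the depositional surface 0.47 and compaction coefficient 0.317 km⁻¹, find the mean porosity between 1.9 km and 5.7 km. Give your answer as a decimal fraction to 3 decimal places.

⟨n⟩ = (1/(Z₂−Z₁)) ∫ n₀ e^(−kZ) dZ = n₀·(e^(−k·Z₁) − e^(−k·Z₂)) / (k·(Z₂−Z₁))
e^(−0.317×1.9) = 0.5476; e^(−0.317×5.7) = 0.1642
⟨n⟩ = 0.47 × (0.5476 − 0.1642) / (0.317 × 3.8) = 0.47 × 0.3183 = 0.1496

0.150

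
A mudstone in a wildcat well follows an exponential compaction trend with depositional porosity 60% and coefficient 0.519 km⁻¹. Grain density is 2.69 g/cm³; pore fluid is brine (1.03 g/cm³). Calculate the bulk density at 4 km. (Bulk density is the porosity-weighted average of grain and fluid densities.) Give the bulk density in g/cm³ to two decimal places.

Porosity at depth: φ = 0.6·exp(−0.519×4) = 0.6×0.1254 = 0.0753
Bulk density: ρ_b = (1−φ)ρ_g + φ·ρ_f = 0.9247×2.69 + 0.0753×1.03
       = 2.488 + 0.078 = 2.565 g/cm³

2.57 g/cm³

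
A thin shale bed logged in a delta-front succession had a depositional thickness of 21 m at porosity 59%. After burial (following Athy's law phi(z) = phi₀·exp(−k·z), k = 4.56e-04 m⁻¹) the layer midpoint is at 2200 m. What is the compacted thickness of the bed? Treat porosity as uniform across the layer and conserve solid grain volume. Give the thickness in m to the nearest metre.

Working in km (1 km = 1000 m; k in km⁻¹ = k in m⁻¹ × 1000):
Porosity at 2.2 km: phi = 0.59·exp(−0.456×2.2) = 0.2164
Solid-volume conservation: h(1−phi) = h₀(1−phi₀) ⇒ h = h₀·(1−phi₀)/(1−phi)
h = 0.021 × (1 − 0.59)/(1 − 0.2164) = 0.021 × 0.5232 = 0.0110 km

11 m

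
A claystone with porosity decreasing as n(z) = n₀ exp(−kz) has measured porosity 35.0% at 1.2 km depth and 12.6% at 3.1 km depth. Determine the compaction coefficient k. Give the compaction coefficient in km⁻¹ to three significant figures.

Athy: n(z) = n₀ e^(−kz) ⇒ n₁/n₂ = e^{k(z₂−z₁)} ⇒ k = ln(n₁/n₂)/(z₂−z₁)
k = ln(0.35/0.126) / (3.1 − 1.2) = ln(2.778) / 1.9 = 1.0217 / 1.9 = 0.5377 km⁻¹

0.538 km⁻¹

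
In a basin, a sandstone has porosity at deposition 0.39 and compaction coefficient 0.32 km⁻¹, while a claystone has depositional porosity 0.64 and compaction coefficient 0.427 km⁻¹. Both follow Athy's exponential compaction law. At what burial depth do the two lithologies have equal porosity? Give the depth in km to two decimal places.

Set n₀ₐ e^(−kₐz) = n₀ᵦ e^(−kᵦz) ⇒ ln(n₀ₐ/n₀ᵦ) = (kₐ − kᵦ)·z
z = ln(0.39/0.64) / (0.32 − 0.427) = -0.4953 / -0.107 = 4.629 km

4.63 km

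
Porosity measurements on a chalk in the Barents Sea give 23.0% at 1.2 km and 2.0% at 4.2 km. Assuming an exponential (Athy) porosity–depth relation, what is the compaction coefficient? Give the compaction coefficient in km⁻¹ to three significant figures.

Athy: φ(d) = φ₀ e^(−kd) ⇒ φ₁/φ₂ = e^{k(d₂−d₁)} ⇒ k = ln(φ₁/φ₂)/(d₂−d₁)
k = ln(0.23/0.02) / (4.2 − 1.2) = ln(11.5) / 3 = 2.4423 / 3 = 0.8141 km⁻¹

0.814 km⁻¹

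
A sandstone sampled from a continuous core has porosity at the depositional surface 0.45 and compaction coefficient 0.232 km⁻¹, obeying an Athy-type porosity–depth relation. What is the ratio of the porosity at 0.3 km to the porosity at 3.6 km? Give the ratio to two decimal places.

2.15

n(d₁)/n(d₂) = e^(−k·d₁)/e^(−k·d₂) = e^{k(d₂−d₁)}
= exp(0.232 × 3.3) = exp(0.7656) = 2.1503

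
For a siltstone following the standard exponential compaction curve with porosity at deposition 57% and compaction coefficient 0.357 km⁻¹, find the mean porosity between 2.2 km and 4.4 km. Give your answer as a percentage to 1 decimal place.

18.0%

⟨n⟩ = (1/(z₂−z₁)) ∫ n₀ e^(−kz) dz = n₀·(e^(−k·z₁) − e^(−k·z₂)) / (k·(z₂−z₁))
e^(−0.357×2.2) = 0.4559; e^(−0.357×4.4) = 0.2079
⟨n⟩ = 0.57 × (0.4559 − 0.2079) / (0.357 × 2.2) = 0.57 × 0.3158 = 0.1800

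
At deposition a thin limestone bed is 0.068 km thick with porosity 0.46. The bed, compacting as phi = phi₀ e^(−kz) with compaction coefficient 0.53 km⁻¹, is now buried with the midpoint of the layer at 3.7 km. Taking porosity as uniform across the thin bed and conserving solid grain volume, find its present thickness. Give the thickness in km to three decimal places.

0.039 km

Porosity at 3.7 km: phi = 0.46·exp(−0.53×3.7) = 0.0647
Solid-volume conservation: h(1−phi) = h₀(1−phi₀) ⇒ h = h₀·(1−phi₀)/(1−phi)
h = 0.068 × (1 − 0.46)/(1 − 0.0647) = 0.068 × 0.5774 = 0.0393 km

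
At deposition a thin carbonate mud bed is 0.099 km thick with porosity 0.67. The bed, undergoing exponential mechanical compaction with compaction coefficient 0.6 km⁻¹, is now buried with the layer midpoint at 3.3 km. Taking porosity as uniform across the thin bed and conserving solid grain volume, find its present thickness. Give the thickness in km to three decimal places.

Porosity at 3.3 km: φ = 0.67·exp(−0.6×3.3) = 0.0925
Solid-volume conservation: h(1−φ) = h₀(1−φ₀) ⇒ h = h₀·(1−φ₀)/(1−φ)
h = 0.099 × (1 − 0.67)/(1 − 0.0925) = 0.099 × 0.3636 = 0.0360 km

0.036 km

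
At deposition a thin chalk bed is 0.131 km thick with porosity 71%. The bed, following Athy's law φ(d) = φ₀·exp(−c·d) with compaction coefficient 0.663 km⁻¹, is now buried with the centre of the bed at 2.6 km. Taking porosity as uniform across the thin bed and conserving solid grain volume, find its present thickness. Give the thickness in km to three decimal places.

0.043 km

Porosity at 2.6 km: φ = 0.71·exp(−0.663×2.6) = 0.1267
Solid-volume conservation: h(1−φ) = h₀(1−φ₀) ⇒ h = h₀·(1−φ₀)/(1−φ)
h = 0.131 × (1 − 0.71)/(1 − 0.1267) = 0.131 × 0.3321 = 0.0435 km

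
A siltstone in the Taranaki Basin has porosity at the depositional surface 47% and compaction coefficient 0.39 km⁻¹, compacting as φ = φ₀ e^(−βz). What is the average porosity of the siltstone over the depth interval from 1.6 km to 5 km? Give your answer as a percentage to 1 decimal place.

13.9%

⟨φ⟩ = (1/(z₂−z₁)) ∫ φ₀ e^(−βz) dz = φ₀·(e^(−β·z₁) − e^(−β·z₂)) / (β·(z₂−z₁))
e^(−0.39×1.6) = 0.5358; e^(−0.39×5) = 0.1423
⟨φ⟩ = 0.47 × (0.5358 − 0.1423) / (0.39 × 3.4) = 0.47 × 0.2968 = 0.1395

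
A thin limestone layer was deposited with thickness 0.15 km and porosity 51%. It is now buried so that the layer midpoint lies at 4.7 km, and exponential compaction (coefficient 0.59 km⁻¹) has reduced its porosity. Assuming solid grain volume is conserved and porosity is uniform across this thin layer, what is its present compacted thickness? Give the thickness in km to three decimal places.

0.076 km

Porosity at 4.7 km: phi = 0.51·exp(−0.59×4.7) = 0.0319
Solid-volume conservation: h(1−phi) = h₀(1−phi₀) ⇒ h = h₀·(1−phi₀)/(1−phi)
h = 0.15 × (1 − 0.51)/(1 − 0.0319) = 0.15 × 0.5061 = 0.0759 km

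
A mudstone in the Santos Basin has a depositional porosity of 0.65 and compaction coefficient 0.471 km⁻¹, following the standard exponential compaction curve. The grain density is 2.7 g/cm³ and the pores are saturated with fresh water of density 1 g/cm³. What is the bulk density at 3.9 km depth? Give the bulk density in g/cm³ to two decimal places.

Porosity at depth: phi = 0.65·exp(−0.471×3.9) = 0.65×0.1593 = 0.1036
Bulk density: ρ_b = (1−phi)ρ_g + phi·ρ_f = 0.8964×2.7 + 0.1036×1
       = 2.420 + 0.104 = 2.524 g/cm³

2.52 g/cm³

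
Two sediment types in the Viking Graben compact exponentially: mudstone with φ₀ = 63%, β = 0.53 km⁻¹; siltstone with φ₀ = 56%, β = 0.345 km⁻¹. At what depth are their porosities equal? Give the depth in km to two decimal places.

Set φ₀ₐ e^(−βₐZ) = φ₀ᵦ e^(−βᵦZ) ⇒ ln(φ₀ₐ/φ₀ᵦ) = (βₐ − βᵦ)·Z
Z = ln(0.63/0.56) / (0.53 − 0.345) = 0.1178 / 0.185 = 0.637 km

0.64 km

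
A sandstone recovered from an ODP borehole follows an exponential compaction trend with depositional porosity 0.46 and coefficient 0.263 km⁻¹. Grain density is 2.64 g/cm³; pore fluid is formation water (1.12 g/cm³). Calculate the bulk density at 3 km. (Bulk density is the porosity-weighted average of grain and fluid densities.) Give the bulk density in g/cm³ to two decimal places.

2.32 g/cm³

Porosity at depth: φ = 0.46·exp(−0.263×3) = 0.46×0.4543 = 0.2090
Bulk density: ρ_b = (1−φ)ρ_g + φ·ρ_f = 0.7910×2.64 + 0.2090×1.12
       = 2.088 + 0.234 = 2.322 g/cm³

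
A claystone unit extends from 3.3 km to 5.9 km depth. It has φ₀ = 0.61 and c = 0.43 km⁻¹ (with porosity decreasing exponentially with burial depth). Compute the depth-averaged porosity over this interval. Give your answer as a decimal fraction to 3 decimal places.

⟨φ⟩ = (1/(d₂−d₁)) ∫ φ₀ e^(−cd) dd = φ₀·(e^(−c·d₁) − e^(−c·d₂)) / (c·(d₂−d₁))
e^(−0.43×3.3) = 0.2420; e^(−0.43×5.9) = 0.0791
⟨φ⟩ = 0.61 × (0.2420 − 0.0791) / (0.43 × 2.6) = 0.61 × 0.1457 = 0.0889

0.089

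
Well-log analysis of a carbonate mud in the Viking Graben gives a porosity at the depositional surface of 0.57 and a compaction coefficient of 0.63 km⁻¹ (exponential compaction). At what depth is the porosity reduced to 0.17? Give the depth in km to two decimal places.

1.92 km

Invert Athy's law: Z = ln(φ₀/φ) / k
Z = ln(0.57/0.17) / 0.63 = ln(3.353) / 0.63 = 1.2098 / 0.63 = 1.920 km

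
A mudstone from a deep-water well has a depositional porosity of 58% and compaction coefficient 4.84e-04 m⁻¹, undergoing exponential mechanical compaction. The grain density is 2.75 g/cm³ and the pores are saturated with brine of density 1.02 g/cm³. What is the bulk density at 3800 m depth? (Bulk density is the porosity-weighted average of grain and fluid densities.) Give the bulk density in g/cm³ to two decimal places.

Working in km (1 km = 1000 m; k in km⁻¹ = k in m⁻¹ × 1000):
Porosity at depth: phi = 0.58·exp(−0.484×3.8) = 0.58×0.1589 = 0.0922
Bulk density: ρ_b = (1−phi)ρ_g + phi·ρ_f = 0.9078×2.75 + 0.0922×1.02
       = 2.496 + 0.094 = 2.591 g/cm³

2.59 g/cm³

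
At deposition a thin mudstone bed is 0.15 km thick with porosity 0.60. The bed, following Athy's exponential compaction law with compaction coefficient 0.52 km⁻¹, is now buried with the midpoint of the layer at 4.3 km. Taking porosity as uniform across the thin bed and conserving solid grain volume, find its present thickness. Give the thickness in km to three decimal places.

Porosity at 4.3 km: n = 0.6·exp(−0.52×4.3) = 0.0641
Solid-volume conservation: h(1−n) = h₀(1−n₀) ⇒ h = h₀·(1−n₀)/(1−n)
h = 0.15 × (1 − 0.6)/(1 − 0.0641) = 0.15 × 0.4274 = 0.0641 km

0.064 km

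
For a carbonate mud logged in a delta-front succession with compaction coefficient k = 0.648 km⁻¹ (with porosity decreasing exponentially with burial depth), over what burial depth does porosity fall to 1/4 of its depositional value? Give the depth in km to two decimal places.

2.14 km

n/n₀ = 1/4 ⇒ exp(−k·Z) = 1/4 ⇒ Z = ln(4) / k
Z = 1.3863 / 0.648 = 2.139 km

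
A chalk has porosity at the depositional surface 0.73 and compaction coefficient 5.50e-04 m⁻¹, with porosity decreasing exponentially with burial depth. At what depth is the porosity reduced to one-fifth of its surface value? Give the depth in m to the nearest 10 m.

2930 m

Working in km (1 km = 1000 m; c in km⁻¹ = c in m⁻¹ × 1000):
φ/φ₀ = 1/5 ⇒ exp(−c·d) = 1/5 ⇒ d = ln(5) / c
d = 1.6094 / 0.55 = 2.926 km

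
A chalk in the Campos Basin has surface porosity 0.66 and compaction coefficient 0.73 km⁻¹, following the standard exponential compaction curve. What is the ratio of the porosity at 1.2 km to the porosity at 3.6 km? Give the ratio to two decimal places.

5.77

phi(d₁)/phi(d₂) = e^(−β·d₁)/e^(−β·d₂) = e^{β(d₂−d₁)}
= exp(0.73 × 2.4) = exp(1.752) = 5.7661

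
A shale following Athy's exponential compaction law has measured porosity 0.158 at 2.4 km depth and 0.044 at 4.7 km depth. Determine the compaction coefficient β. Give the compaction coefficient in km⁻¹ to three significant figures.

Athy: n(Z) = n₀ e^(−βZ) ⇒ n₁/n₂ = e^{β(Z₂−Z₁)} ⇒ β = ln(n₁/n₂)/(Z₂−Z₁)
β = ln(0.158/0.044) / (4.7 − 2.4) = ln(3.591) / 2.3 = 1.2784 / 2.3 = 0.5558 km⁻¹

0.556 km⁻¹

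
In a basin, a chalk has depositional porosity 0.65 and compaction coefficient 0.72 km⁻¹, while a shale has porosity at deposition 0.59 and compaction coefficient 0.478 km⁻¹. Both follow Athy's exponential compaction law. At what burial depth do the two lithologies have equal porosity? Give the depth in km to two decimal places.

0.40 km

Set phi₀ₐ e^(−kₐz) = phi₀ᵦ e^(−kᵦz) ⇒ ln(phi₀ₐ/phi₀ᵦ) = (kₐ − kᵦ)·z
z = ln(0.65/0.59) / (0.72 − 0.478) = 0.0968 / 0.242 = 0.400 km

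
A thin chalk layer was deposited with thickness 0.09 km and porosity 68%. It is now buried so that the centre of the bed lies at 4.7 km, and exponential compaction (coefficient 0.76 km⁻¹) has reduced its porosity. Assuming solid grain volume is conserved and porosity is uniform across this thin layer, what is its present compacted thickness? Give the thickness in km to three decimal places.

0.029 km

Porosity at 4.7 km: phi = 0.68·exp(−0.76×4.7) = 0.0191
Solid-volume conservation: h(1−phi) = h₀(1−phi₀) ⇒ h = h₀·(1−phi₀)/(1−phi)
h = 0.09 × (1 − 0.68)/(1 − 0.0191) = 0.09 × 0.3262 = 0.0294 km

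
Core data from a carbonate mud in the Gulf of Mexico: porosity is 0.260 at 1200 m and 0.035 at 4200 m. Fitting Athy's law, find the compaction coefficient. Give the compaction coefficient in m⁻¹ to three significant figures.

0.000668 m⁻¹

Working in km (1 km = 1000 m; k in km⁻¹ = k in m⁻¹ × 1000):
Athy: φ(Z) = φ₀ e^(−kZ) ⇒ φ₁/φ₂ = e^{k(Z₂−Z₁)} ⇒ k = ln(φ₁/φ₂)/(Z₂−Z₁)
k = ln(0.26/0.035) / (4.2 − 1.2) = ln(7.429) / 3 = 2.0053 / 3 = 0.6684 km⁻¹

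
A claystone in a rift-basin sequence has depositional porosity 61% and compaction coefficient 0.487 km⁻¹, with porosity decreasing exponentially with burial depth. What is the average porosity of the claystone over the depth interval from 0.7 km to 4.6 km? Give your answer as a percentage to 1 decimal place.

19.4%

⟨φ⟩ = (1/(d₂−d₁)) ∫ φ₀ e^(−βd) dd = φ₀·(e^(−β·d₁) − e^(−β·d₂)) / (β·(d₂−d₁))
e^(−0.487×0.7) = 0.7111; e^(−0.487×4.6) = 0.1064
⟨φ⟩ = 0.61 × (0.7111 − 0.1064) / (0.487 × 3.9) = 0.61 × 0.3184 = 0.1942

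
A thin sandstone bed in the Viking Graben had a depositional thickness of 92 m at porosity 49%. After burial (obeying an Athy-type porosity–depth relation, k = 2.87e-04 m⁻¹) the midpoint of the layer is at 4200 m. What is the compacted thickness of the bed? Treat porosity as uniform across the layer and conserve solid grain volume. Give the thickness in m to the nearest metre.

55 m

Working in km (1 km = 1000 m; k in km⁻¹ = k in m⁻¹ × 1000):
Porosity at 4.2 km: phi = 0.49·exp(−0.287×4.2) = 0.1468
Solid-volume conservation: h(1−phi) = h₀(1−phi₀) ⇒ h = h₀·(1−phi₀)/(1−phi)
h = 0.092 × (1 − 0.49)/(1 − 0.1468) = 0.092 × 0.5977 = 0.0550 km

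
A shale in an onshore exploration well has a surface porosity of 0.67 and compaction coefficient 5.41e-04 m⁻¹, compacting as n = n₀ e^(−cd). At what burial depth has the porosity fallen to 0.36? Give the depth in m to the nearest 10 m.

1150 m

Working in km (1 km = 1000 m; c in km⁻¹ = c in m⁻¹ × 1000):
Invert Athy's law: d = ln(n₀/n) / c
d = ln(0.67/0.36) / 0.541 = ln(1.861) / 0.541 = 0.6212 / 0.541 = 1.148 km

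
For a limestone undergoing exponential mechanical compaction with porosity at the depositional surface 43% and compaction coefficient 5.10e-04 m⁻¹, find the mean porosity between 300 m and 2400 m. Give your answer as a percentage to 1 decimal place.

Working in km (1 km = 1000 m; β in km⁻¹ = β in m⁻¹ × 1000):
⟨phi⟩ = (1/(Z₂−Z₁)) ∫ phi₀ e^(−βZ) dZ = phi₀·(e^(−β·Z₁) − e^(−β·Z₂)) / (β·(Z₂−Z₁))
e^(−0.51×0.3) = 0.8581; e^(−0.51×2.4) = 0.2941
⟨phi⟩ = 0.43 × (0.8581 − 0.2941) / (0.51 × 2.1) = 0.43 × 0.5267 = 0.2265

22.6%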